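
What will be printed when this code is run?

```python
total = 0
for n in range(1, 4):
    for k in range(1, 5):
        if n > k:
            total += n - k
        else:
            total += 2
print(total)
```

22

n=1,k=1: not 1>1, total = 0+2 = 2
n=1,k=2: not 1>2, total = 2+2 = 4
n=1,k=3: not 1>3, total = 4+2 = 6
n=1,k=4: not 1>4, total = 6+2 = 8
n=2,k=1: 2>1, total = 8+1 = 9
n=2,k=2: not 2>2, total = 9+2 = 11
n=2,k=3: not 2>3, total = 11+2 = 13
n=2,k=4: not 2>4, total = 13+2 = 15
n=3,k=1: 3>1, total = 15+2 = 17
n=3,k=2: 3>2, total = 17+1 = 18
n=3,k=3: not 3>3, total = 18+2 = 20
n=3,k=4: not 3>4, total = 20+2 = 22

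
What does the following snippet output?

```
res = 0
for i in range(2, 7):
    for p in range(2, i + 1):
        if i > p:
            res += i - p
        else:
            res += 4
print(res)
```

i=2,p=2: not 2>2, res = 0+4 = 4
i=3,p=2: 3>2, res = 4+1 = 5
i=3,p=3: not 3>3, res = 5+4 = 9
i=4,p=2: 4>2, res = 9+2 = 11
i=4,p=3: 4>3, res = 11+1 = 12
i=4,p=4: not 4>4, res = 12+4 = 16
i=5,p=2: 5>2, res = 16+3 = 19
i=5,p=3: 5>3, res = 19+2 = 21
i=5,p=4: 5>4, res = 21+1 = 22
i=5,p=5: not 5>5, res = 22+4 = 26
i=6,p=2: 6>2, res = 26+4 = 30
i=6,p=3: 6>3, res = 30+3 = 33
i=6,p=4: 6>4, res = 33+2 = 35
i=6,p=5: 6>5, res = 35+1 = 36
i=6,p=6: not 6>6, res = 36+4 = 40

40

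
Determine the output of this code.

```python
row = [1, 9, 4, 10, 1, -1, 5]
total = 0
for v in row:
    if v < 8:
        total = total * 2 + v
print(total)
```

55

v=1: <8, total = 0*2+1 = 1
v=9: not <8
v=4: <8, total = 1*2+4 = 6
v=10: not <8
v=1: <8, total = 6*2+1 = 13
v=-1: <8, total = 13*2+(-1) = 25
v=5: <8, total = 25*2+5 = 55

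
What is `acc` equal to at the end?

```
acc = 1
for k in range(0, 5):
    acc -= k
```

k=0: acc = 1-0 = 1
k=1: acc = 1-1 = 0
k=2: acc = 0-2 = -2
k=3: acc = (-2)-3 = -5
k=4: acc = (-5)-4 = -9

-9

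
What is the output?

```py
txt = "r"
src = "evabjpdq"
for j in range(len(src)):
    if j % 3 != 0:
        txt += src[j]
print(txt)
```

rvajpq

j=0: skip
j=1: add 'v' → 'rv'
j=2: add 'a' → 'rva'
j=3: skip
j=4: add 'j' → 'rvaj'
j=5: add 'p' → 'rvajp'
j=6: skip
j=7: add 'q' → 'rvajpq'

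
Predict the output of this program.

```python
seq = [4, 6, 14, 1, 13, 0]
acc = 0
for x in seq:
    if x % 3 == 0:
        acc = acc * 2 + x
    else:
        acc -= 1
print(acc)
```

2

x=4: not %3==0, acc = 0-1 = -1
x=6: %3==0, acc = (-1)*2+6 = 4
x=14: not %3==0, acc = 4-1 = 3
x=1: not %3==0, acc = 3-1 = 2
x=13: not %3==0, acc = 2-1 = 1
x=0: %3==0, acc = 1*2+0 = 2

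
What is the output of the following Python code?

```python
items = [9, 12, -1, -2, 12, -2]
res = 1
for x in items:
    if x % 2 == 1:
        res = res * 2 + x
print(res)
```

21

x=9: odd, res = 1*2+9 = 11
x=12: not odd
x=-1: odd, res = 11*2+(-1) = 21
x=-2: not odd
x=12: not odd
x=-2: not odd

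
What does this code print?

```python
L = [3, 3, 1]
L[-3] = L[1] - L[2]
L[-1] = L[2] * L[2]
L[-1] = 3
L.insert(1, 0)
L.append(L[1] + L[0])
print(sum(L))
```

L[-3] = L[1]-L[2] = 3-1 = 2 → [2, 3, 1]
L[-1] = L[2]*L[2] = 1*1 = 1 → [2, 3, 1]
L[-1] = 3 → [2, 3, 3]
insert 0 at 1 → [2, 0, 3, 3]
append L[1]+L[0] = 0+2 = 2 → [2, 0, 3, 3, 2]
sum = 10

10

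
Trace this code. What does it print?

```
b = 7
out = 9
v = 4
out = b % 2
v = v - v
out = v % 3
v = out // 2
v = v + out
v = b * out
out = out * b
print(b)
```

7

out = 7%2 = 1
v = 4-4 = 0
out = 0%3 = 0
v = 0//2 = 0
v = 0+0 = 0
v = 7*0 = 0
out = 0*7 = 0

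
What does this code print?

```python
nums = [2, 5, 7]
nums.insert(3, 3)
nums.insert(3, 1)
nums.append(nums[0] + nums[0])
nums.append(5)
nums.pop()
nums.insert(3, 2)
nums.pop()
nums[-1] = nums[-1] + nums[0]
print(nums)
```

insert 3 at 3 → [2, 5, 7, 3]
insert 1 at 3 → [2, 5, 7, 1, 3]
append nums[0]+nums[0] = 2+2 = 4 → [2, 5, 7, 1, 3, 4]
append 5 → [2, 5, 7, 1, 3, 4, 5]
pop() removes 5 → [2, 5, 7, 1, 3, 4]
insert 2 at 3 → [2, 5, 7, 2, 1, 3, 4]
pop() removes 4 → [2, 5, 7, 2, 1, 3]
nums[-1] = nums[-1]+nums[0] = 3+2 = 5 → [2, 5, 7, 2, 1, 5]

[2, 5, 7, 2, 1, 5]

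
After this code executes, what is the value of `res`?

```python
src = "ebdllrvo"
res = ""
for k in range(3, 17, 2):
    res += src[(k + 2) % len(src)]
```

k=3: add src[5]='r' → 'r'
k=5: add src[7]='o' → 'ro'
k=7: add src[1]='b' → 'rob'
k=9: add src[3]='l' → 'robl'
k=11: add src[5]='r' → 'roblr'
k=13: add src[7]='o' → 'roblro'
k=15: add src[1]='b' → 'roblrob'

'roblrob'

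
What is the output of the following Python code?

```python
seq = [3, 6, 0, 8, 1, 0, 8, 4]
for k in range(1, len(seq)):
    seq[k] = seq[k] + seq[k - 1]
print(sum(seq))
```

k=1: seq[1] = 6+3 = 9 → [3, 9, 0, 8, 1, 0, 8, 4]
k=2: seq[2] = 0+9 = 9 → [3, 9, 9, 8, 1, 0, 8, 4]
k=3: seq[3] = 8+9 = 17 → [3, 9, 9, 17, 1, 0, 8, 4]
k=4: seq[4] = 1+17 = 18 → [3, 9, 9, 17, 18, 0, 8, 4]
k=5: seq[5] = 0+18 = 18 → [3, 9, 9, 17, 18, 18, 8, 4]
k=6: seq[6] = 8+18 = 26 → [3, 9, 9, 17, 18, 18, 26, 4]
k=7: seq[7] = 4+26 = 30 → [3, 9, 9, 17, 18, 18, 26, 30]
sum = 130

130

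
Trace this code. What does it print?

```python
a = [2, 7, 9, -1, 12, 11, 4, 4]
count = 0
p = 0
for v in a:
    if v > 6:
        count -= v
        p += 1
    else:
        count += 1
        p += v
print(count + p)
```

v=2: not >6, count = 0+1 = 1; p=2
v=7: >6, count = 1-7 = -6; p=3
v=9: >6, count = (-6)-9 = -15; p=4
v=-1: not >6, count = (-15)+1 = -14; p=3
v=12: >6, count = (-14)-12 = -26; p=4
v=11: >6, count = (-26)-11 = -37; p=5
v=4: not >6, count = (-37)+1 = -36; p=9
v=4: not >6, count = (-36)+1 = -35; p=13
count+p = (-35)+13 = -22

-22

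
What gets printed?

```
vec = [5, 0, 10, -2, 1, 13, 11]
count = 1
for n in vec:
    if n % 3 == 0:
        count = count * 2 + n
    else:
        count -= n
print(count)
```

n=5: not %3==0, count = 1-5 = -4
n=0: %3==0, count = (-4)*2+0 = -8
n=10: not %3==0, count = (-8)-10 = -18
n=-2: not %3==0, count = (-18)-(-2) = -16
n=1: not %3==0, count = (-16)-1 = -17
n=13: not %3==0, count = (-17)-13 = -30
n=11: not %3==0, count = (-30)-11 = -41

-41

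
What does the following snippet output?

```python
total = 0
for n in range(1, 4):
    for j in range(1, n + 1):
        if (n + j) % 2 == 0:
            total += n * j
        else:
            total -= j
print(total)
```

14

n=1,j=1: even sum, total = 0+1 = 1
n=2,j=1: odd sum, total = 1-1 = 0
n=2,j=2: even sum, total = 0+4 = 4
n=3,j=1: even sum, total = 4+3 = 7
n=3,j=2: odd sum, total = 7-2 = 5
n=3,j=3: even sum, total = 5+9 = 14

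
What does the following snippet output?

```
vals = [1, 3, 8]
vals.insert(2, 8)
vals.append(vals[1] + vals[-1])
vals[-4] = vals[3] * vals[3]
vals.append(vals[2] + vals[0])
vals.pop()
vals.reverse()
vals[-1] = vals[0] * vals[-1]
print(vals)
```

[11, 8, 8, 64, 11]

insert 8 at 2 → [1, 3, 8, 8]
append vals[1]+vals[-1] = 3+8 = 11 → [1, 3, 8, 8, 11]
vals[-4] = vals[3]*vals[3] = 8*8 = 64 → [1, 64, 8, 8, 11]
append vals[2]+vals[0] = 8+1 = 9 → [1, 64, 8, 8, 11, 9]
pop() removes 9 → [1, 64, 8, 8, 11]
reverse → [11, 8, 8, 64, 1]
vals[-1] = vals[0]*vals[-1] = 11*1 = 11 → [11, 8, 8, 64, 11]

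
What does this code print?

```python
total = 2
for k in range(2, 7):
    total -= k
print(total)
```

k=2: total = 2-2 = 0
k=3: total = 0-3 = -3
k=4: total = (-3)-4 = -7
k=5: total = (-7)-5 = -12
k=6: total = (-12)-6 = -18

-18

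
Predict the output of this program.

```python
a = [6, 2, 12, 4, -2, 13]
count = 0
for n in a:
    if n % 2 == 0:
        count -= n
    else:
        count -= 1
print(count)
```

-23

n=6: even, count = 0-6 = -6
n=2: even, count = (-6)-2 = -8
n=12: even, count = (-8)-12 = -20
n=4: even, count = (-20)-4 = -24
n=-2: even, count = (-24)-(-2) = -22
n=13: not even, count = (-22)-1 = -23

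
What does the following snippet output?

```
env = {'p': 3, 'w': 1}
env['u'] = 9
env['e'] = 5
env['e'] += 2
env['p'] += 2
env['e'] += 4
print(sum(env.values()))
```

env['u'] = 9 → {'p': 3, 'w': 1, 'u': 9}
env['e'] = 5 → {'p': 3, 'w': 1, 'u': 9, 'e': 5}
env['e'] = 5+2 = 7 → {'p': 3, 'w': 1, 'u': 9, 'e': 7}
env['p'] = 3+2 = 5 → {'p': 5, 'w': 1, 'u': 9, 'e': 7}
env['e'] = 7+4 = 11 → {'p': 5, 'w': 1, 'u': 9, 'e': 11}
sum of values = 26

26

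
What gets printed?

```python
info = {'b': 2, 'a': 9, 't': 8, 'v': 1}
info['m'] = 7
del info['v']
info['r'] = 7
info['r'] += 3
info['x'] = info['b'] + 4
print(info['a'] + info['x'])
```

info['m'] = 7 → {'b': 2, 'a': 9, 't': 8, 'v': 1, 'm': 7}
del 'v' → {'b': 2, 'a': 9, 't': 8, 'm': 7}
info['r'] = 7 → {'b': 2, 'a': 9, 't': 8, 'm': 7, 'r': 7}
info['r'] = 7+3 = 10 → {'b': 2, 'a': 9, 't': 8, 'm': 7, 'r': 10}
info['x'] = info['b']+4 = 6 → {'b': 2, 'a': 9, 't': 8, 'm': 7, 'r': 10, 'x': 6}
info['a']+info['x'] = 9+6 = 15

15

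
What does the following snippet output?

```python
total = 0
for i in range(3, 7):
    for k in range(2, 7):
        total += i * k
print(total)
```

360

i=3,k=2: total = 0+6 = 6
i=3,k=3: total = 6+9 = 15
i=3,k=4: total = 15+12 = 27
i=3,k=5: total = 27+15 = 42
i=3,k=6: total = 42+18 = 60
i=4,k=2: total = 60+8 = 68
i=4,k=3: total = 68+12 = 80
i=4,k=4: total = 80+16 = 96
i=4,k=5: total = 96+20 = 116
i=4,k=6: total = 116+24 = 140
i=5,k=2: total = 140+10 = 150
i=5,k=3: total = 150+15 = 165
i=5,k=4: total = 165+20 = 185
i=5,k=5: total = 185+25 = 210
i=5,k=6: total = 210+30 = 240
i=6,k=2: total = 240+12 = 252
i=6,k=3: total = 252+18 = 270
i=6,k=4: total = 270+24 = 294
i=6,k=5: total = 294+30 = 324
i=6,k=6: total = 324+36 = 360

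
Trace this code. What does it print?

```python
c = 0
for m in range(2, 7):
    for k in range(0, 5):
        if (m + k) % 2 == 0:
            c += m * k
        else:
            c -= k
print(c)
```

m=2,k=0: even sum, c = 0+0 = 0
m=2,k=1: odd sum, c = 0-1 = -1
m=2,k=2: even sum, c = (-1)+4 = 3
m=2,k=3: odd sum, c = 3-3 = 0
m=2,k=4: even sum, c = 0+8 = 8
m=3,k=0: odd sum, c = 8-0 = 8
m=3,k=1: even sum, c = 8+3 = 11
m=3,k=2: odd sum, c = 11-2 = 9
m=3,k=3: even sum, c = 9+9 = 18
m=3,k=4: odd sum, c = 18-4 = 14
m=4,k=0: even sum, c = 14+0 = 14
m=4,k=1: odd sum, c = 14-1 = 13
m=4,k=2: even sum, c = 13+8 = 21
m=4,k=3: odd sum, c = 21-3 = 18
m=4,k=4: even sum, c = 18+16 = 34
m=5,k=0: odd sum, c = 34-0 = 34
m=5,k=1: even sum, c = 34+5 = 39
m=5,k=2: odd sum, c = 39-2 = 37
m=5,k=3: even sum, c = 37+15 = 52
m=5,k=4: odd sum, c = 52-4 = 48
m=6,k=0: even sum, c = 48+0 = 48
m=6,k=1: odd sum, c = 48-1 = 47
m=6,k=2: even sum, c = 47+12 = 59
m=6,k=3: odd sum, c = 59-3 = 56
m=6,k=4: even sum, c = 56+24 = 80

80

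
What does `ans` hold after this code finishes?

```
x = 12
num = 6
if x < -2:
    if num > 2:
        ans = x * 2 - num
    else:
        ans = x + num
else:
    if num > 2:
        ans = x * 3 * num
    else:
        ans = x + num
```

x=12, num=6
x < -2 is False; num > 2 is True
→ ans = x * 3 * num = 216

216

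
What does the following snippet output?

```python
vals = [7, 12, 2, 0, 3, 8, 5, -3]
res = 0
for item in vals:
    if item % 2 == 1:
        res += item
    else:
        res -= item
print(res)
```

-10

item=7: odd, res = 0+7 = 7
item=12: not odd, res = 7-12 = -5
item=2: not odd, res = (-5)-2 = -7
item=0: not odd, res = (-7)-0 = -7
item=3: odd, res = (-7)+3 = -4
item=8: not odd, res = (-4)-8 = -12
item=5: odd, res = (-12)+5 = -7
item=-3: odd, res = (-7)+(-3) = -10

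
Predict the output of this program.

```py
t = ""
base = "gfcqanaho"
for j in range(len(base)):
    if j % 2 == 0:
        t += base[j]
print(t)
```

gcaao

j=0: add 'g' → 'g'
j=1: skip
j=2: add 'c' → 'gc'
j=3: skip
j=4: add 'a' → 'gca'
j=5: skip
j=6: add 'a' → 'gcaa'
j=7: skip
j=8: add 'o' → 'gcaao'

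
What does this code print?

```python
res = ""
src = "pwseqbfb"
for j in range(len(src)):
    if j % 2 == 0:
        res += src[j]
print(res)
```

j=0: add 'p' → 'p'
j=1: skip
j=2: add 's' → 'ps'
j=3: skip
j=4: add 'q' → 'psq'
j=5: skip
j=6: add 'f' → 'psqf'
j=7: skip

psqf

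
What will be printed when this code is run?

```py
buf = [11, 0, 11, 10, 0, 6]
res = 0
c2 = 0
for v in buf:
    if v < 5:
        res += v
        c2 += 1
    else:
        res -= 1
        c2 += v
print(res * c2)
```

v=11: not <5, res = 0-1 = -1; c2=11
v=0: <5, res = (-1)+0 = -1; c2=12
v=11: not <5, res = (-1)-1 = -2; c2=23
v=10: not <5, res = (-2)-1 = -3; c2=33
v=0: <5, res = (-3)+0 = -3; c2=34
v=6: not <5, res = (-3)-1 = -4; c2=40
res*c2 = (-4)*40 = -160

-160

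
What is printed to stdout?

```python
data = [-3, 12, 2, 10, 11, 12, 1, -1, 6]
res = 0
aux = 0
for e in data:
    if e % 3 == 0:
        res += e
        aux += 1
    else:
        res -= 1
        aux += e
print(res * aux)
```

e=-3: %3==0, res = 0+(-3) = -3; aux=1
e=12: %3==0, res = (-3)+12 = 9; aux=2
e=2: not %3==0, res = 9-1 = 8; aux=4
e=10: not %3==0, res = 8-1 = 7; aux=14
e=11: not %3==0, res = 7-1 = 6; aux=25
e=12: %3==0, res = 6+12 = 18; aux=26
e=1: not %3==0, res = 18-1 = 17; aux=27
e=-1: not %3==0, res = 17-1 = 16; aux=26
e=6: %3==0, res = 16+6 = 22; aux=27
res*aux = 22*27 = 594

594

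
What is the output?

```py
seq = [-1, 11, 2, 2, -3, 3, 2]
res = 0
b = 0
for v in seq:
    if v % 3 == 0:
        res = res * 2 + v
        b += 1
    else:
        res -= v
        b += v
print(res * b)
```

-1098

v=-1: not %3==0, res = 0-(-1) = 1; b=-1
v=11: not %3==0, res = 1-11 = -10; b=10
v=2: not %3==0, res = (-10)-2 = -12; b=12
v=2: not %3==0, res = (-12)-2 = -14; b=14
v=-3: %3==0, res = (-14)*2+(-3) = -31; b=15
v=3: %3==0, res = (-31)*2+3 = -59; b=16
v=2: not %3==0, res = (-59)-2 = -61; b=18
res*b = (-61)*18 = -1098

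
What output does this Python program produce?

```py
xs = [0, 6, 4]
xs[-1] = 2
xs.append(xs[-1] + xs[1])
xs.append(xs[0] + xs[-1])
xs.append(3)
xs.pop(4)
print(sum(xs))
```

19

xs[-1] = 2 → [0, 6, 2]
append xs[-1]+xs[1] = 2+6 = 8 → [0, 6, 2, 8]
append xs[0]+xs[-1] = 0+8 = 8 → [0, 6, 2, 8, 8]
append 3 → [0, 6, 2, 8, 8, 3]
pop(4) removes 8 → [0, 6, 2, 8, 3]
sum = 19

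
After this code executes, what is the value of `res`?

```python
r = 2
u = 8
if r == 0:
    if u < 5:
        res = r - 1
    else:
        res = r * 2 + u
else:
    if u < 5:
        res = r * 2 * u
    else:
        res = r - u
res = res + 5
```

-1

r=2, u=8
r == 0 is False; u < 5 is False
→ res = r - u = -6
res = (-6)+5 = -1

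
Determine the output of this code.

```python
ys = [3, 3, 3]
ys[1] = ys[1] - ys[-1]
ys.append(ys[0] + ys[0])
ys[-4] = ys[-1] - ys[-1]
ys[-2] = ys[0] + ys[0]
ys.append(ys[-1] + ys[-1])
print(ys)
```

[0, 0, 0, 6, 12]

ys[1] = ys[1]-ys[-1] = 3-3 = 0 → [3, 0, 3]
append ys[0]+ys[0] = 3+3 = 6 → [3, 0, 3, 6]
ys[-4] = ys[-1]-ys[-1] = 6-6 = 0 → [0, 0, 3, 6]
ys[-2] = ys[0]+ys[0] = 0+0 = 0 → [0, 0, 0, 6]
append ys[-1]+ys[-1] = 6+6 = 12 → [0, 0, 0, 6, 12]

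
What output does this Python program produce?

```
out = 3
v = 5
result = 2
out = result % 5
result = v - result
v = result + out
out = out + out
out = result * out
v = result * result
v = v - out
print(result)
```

3

out = 2%5 = 2
result = 5-2 = 3
v = 3+2 = 5
out = 2+2 = 4
out = 3*4 = 12
v = 3*3 = 9
v = 9-12 = -3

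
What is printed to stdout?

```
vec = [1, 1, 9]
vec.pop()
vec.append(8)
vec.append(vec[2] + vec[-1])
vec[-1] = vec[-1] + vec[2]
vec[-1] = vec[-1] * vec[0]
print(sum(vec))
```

34

pop() removes 9 → [1, 1]
append 8 → [1, 1, 8]
append vec[2]+vec[-1] = 8+8 = 16 → [1, 1, 8, 16]
vec[-1] = vec[-1]+vec[2] = 16+8 = 24 → [1, 1, 8, 24]
vec[-1] = vec[-1]*vec[0] = 24*1 = 24 → [1, 1, 8, 24]
sum = 34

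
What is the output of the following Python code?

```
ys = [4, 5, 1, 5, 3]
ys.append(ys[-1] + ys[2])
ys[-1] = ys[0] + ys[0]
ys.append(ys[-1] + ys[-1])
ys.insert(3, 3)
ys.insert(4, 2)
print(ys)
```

append ys[-1]+ys[2] = 3+1 = 4 → [4, 5, 1, 5, 3, 4]
ys[-1] = ys[0]+ys[0] = 4+4 = 8 → [4, 5, 1, 5, 3, 8]
append ys[-1]+ys[-1] = 8+8 = 16 → [4, 5, 1, 5, 3, 8, 16]
insert 3 at 3 → [4, 5, 1, 3, 5, 3, 8, 16]
insert 2 at 4 → [4, 5, 1, 3, 2, 5, 3, 8, 16]

[4, 5, 1, 3, 2, 5, 3, 8, 16]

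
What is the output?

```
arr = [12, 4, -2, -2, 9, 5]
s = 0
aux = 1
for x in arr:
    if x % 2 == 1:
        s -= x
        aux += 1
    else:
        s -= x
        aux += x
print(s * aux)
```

x=12: not odd, s = 0-12 = -12; aux=13
x=4: not odd, s = (-12)-4 = -16; aux=17
x=-2: not odd, s = (-16)-(-2) = -14; aux=15
x=-2: not odd, s = (-14)-(-2) = -12; aux=13
x=9: odd, s = (-12)-9 = -21; aux=14
x=5: odd, s = (-21)-5 = -26; aux=15
s*aux = (-26)*15 = -390

-390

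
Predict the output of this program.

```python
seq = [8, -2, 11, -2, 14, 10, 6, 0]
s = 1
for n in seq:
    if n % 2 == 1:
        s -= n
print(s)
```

n=8: not odd
n=-2: not odd
n=11: odd, s = 1-11 = -10
n=-2: not odd
n=14: not odd
n=10: not odd
n=6: not odd
n=0: not odd

-10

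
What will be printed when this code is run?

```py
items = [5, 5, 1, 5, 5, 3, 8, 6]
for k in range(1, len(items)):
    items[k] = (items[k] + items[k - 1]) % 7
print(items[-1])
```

3

k=1: items[1] = (5+5)%7 = 3 → [5, 3, 1, 5, 5, 3, 8, 6]
k=2: items[2] = (1+3)%7 = 4 → [5, 3, 4, 5, 5, 3, 8, 6]
k=3: items[3] = (5+4)%7 = 2 → [5, 3, 4, 2, 5, 3, 8, 6]
k=4: items[4] = (5+2)%7 = 0 → [5, 3, 4, 2, 0, 3, 8, 6]
k=5: items[5] = (3+0)%7 = 3 → [5, 3, 4, 2, 0, 3, 8, 6]
k=6: items[6] = (8+3)%7 = 4 → [5, 3, 4, 2, 0, 3, 4, 6]
k=7: items[7] = (6+4)%7 = 3 → [5, 3, 4, 2, 0, 3, 4, 3]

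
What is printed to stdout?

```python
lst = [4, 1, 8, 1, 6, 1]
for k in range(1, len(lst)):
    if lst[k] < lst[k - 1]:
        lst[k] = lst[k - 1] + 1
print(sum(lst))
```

k=1: 1<4, lst[1] = 4+1 = 5 → [4, 5, 8, 1, 6, 1]
k=2: 8>=5, unchanged → [4, 5, 8, 1, 6, 1]
k=3: 1<8, lst[3] = 8+1 = 9 → [4, 5, 8, 9, 6, 1]
k=4: 6<9, lst[4] = 9+1 = 10 → [4, 5, 8, 9, 10, 1]
k=5: 1<10, lst[5] = 10+1 = 11 → [4, 5, 8, 9, 10, 11]
sum = 47

47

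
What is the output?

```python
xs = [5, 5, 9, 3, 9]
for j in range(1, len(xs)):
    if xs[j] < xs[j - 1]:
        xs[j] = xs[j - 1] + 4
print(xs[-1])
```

17

j=1: 5>=5, unchanged → [5, 5, 9, 3, 9]
j=2: 9>=5, unchanged → [5, 5, 9, 3, 9]
j=3: 3<9, xs[3] = 9+4 = 13 → [5, 5, 9, 13, 9]
j=4: 9<13, xs[4] = 13+4 = 17 → [5, 5, 9, 13, 17]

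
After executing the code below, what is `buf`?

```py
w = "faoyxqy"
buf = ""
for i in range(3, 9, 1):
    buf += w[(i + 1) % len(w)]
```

'xqyfao'

i=3: add w[4]='x' → 'x'
i=4: add w[5]='q' → 'xq'
i=5: add w[6]='y' → 'xqy'
i=6: add w[0]='f' → 'xqyf'
i=7: add w[1]='a' → 'xqyfa'
i=8: add w[2]='o' → 'xqyfao'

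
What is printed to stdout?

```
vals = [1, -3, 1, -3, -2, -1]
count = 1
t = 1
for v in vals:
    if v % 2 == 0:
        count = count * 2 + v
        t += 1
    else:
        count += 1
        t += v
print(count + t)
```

v=1: not even, count = 1+1 = 2; t=2
v=-3: not even, count = 2+1 = 3; t=-1
v=1: not even, count = 3+1 = 4; t=0
v=-3: not even, count = 4+1 = 5; t=-3
v=-2: even, count = 5*2+(-2) = 8; t=-2
v=-1: not even, count = 8+1 = 9; t=-3
count+t = 9+(-3) = 6

6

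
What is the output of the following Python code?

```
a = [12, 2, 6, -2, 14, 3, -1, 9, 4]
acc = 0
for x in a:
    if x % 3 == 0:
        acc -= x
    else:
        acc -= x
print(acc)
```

-47

x=12: %3==0, acc = 0-12 = -12
x=2: not %3==0, acc = (-12)-2 = -14
x=6: %3==0, acc = (-14)-6 = -20
x=-2: not %3==0, acc = (-20)-(-2) = -18
x=14: not %3==0, acc = (-18)-14 = -32
x=3: %3==0, acc = (-32)-3 = -35
x=-1: not %3==0, acc = (-35)-(-1) = -34
x=9: %3==0, acc = (-34)-9 = -43
x=4: not %3==0, acc = (-43)-4 = -47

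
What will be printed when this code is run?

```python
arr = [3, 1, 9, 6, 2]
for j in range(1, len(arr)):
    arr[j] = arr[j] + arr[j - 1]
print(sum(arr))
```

j=1: arr[1] = 1+3 = 4 → [3, 4, 9, 6, 2]
j=2: arr[2] = 9+4 = 13 → [3, 4, 13, 6, 2]
j=3: arr[3] = 6+13 = 19 → [3, 4, 13, 19, 2]
j=4: arr[4] = 2+19 = 21 → [3, 4, 13, 19, 21]
sum = 60

60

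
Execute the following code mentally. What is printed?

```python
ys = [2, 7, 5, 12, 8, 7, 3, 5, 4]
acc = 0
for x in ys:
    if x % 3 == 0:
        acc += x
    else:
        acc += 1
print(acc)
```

22

x=2: not %3==0, acc = 0+1 = 1
x=7: not %3==0, acc = 1+1 = 2
x=5: not %3==0, acc = 2+1 = 3
x=12: %3==0, acc = 3+12 = 15
x=8: not %3==0, acc = 15+1 = 16
x=7: not %3==0, acc = 16+1 = 17
x=3: %3==0, acc = 17+3 = 20
x=5: not %3==0, acc = 20+1 = 21
x=4: not %3==0, acc = 21+1 = 22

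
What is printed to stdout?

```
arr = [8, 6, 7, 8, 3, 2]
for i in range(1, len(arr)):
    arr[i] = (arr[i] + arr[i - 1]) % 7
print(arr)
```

[8, 0, 0, 1, 4, 6]

i=1: arr[1] = (6+8)%7 = 0 → [8, 0, 7, 8, 3, 2]
i=2: arr[2] = (7+0)%7 = 0 → [8, 0, 0, 8, 3, 2]
i=3: arr[3] = (8+0)%7 = 1 → [8, 0, 0, 1, 3, 2]
i=4: arr[4] = (3+1)%7 = 4 → [8, 0, 0, 1, 4, 2]
i=5: arr[5] = (2+4)%7 = 6 → [8, 0, 0, 1, 4, 6]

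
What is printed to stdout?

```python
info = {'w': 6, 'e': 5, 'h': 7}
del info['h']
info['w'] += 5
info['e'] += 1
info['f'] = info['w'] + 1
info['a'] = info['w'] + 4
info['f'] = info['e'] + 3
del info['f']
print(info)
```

del 'h' → {'w': 6, 'e': 5}
info['w'] = 6+5 = 11 → {'w': 11, 'e': 5}
info['e'] = 5+1 = 6 → {'w': 11, 'e': 6}
info['f'] = info['w']+1 = 12 → {'w': 11, 'e': 6, 'f': 12}
info['a'] = info['w']+4 = 15 → {'w': 11, 'e': 6, 'f': 12, 'a': 15}
info['f'] = info['e']+3 = 9 → {'w': 11, 'e': 6, 'f': 9, 'a': 15}
del 'f' → {'w': 11, 'e': 6, 'a': 15}

{'w': 11, 'e': 6, 'a': 15}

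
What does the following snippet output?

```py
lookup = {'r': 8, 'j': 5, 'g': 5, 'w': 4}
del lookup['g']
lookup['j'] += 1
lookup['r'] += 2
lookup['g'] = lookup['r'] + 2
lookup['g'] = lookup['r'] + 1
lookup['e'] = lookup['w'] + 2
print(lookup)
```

{'r': 10, 'j': 6, 'w': 4, 'g': 11, 'e': 6}

del 'g' → {'r': 8, 'j': 5, 'w': 4}
lookup['j'] = 5+1 = 6 → {'r': 8, 'j': 6, 'w': 4}
lookup['r'] = 8+2 = 10 → {'r': 10, 'j': 6, 'w': 4}
lookup['g'] = lookup['r']+2 = 12 → {'r': 10, 'j': 6, 'w': 4, 'g': 12}
lookup['g'] = lookup['r']+1 = 11 → {'r': 10, 'j': 6, 'w': 4, 'g': 11}
lookup['e'] = lookup['w']+2 = 6 → {'r': 10, 'j': 6, 'w': 4, 'g': 11, 'e': 6}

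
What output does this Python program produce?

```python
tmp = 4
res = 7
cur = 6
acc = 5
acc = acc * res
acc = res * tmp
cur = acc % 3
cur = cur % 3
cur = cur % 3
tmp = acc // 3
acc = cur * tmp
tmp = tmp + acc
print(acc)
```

acc = 5*7 = 35
acc = 7*4 = 28
cur = 28%3 = 1
cur = 1%3 = 1
cur = 1%3 = 1
tmp = 28//3 = 9
acc = 1*9 = 9
tmp = 9+9 = 18

9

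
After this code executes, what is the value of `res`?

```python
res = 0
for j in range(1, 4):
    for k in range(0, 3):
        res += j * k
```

j=1,k=0: res = 0+0 = 0
j=1,k=1: res = 0+1 = 1
j=1,k=2: res = 1+2 = 3
j=2,k=0: res = 3+0 = 3
j=2,k=1: res = 3+2 = 5
j=2,k=2: res = 5+4 = 9
j=3,k=0: res = 9+0 = 9
j=3,k=1: res = 9+3 = 12
j=3,k=2: res = 12+6 = 18

18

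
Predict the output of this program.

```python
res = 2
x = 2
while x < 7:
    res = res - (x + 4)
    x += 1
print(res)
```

-38

x=2: res = 2-6 = -4
x=3: res = (-4)-7 = -11
x=4: res = (-11)-8 = -19
x=5: res = (-19)-9 = -28
x=6: res = (-28)-10 = -38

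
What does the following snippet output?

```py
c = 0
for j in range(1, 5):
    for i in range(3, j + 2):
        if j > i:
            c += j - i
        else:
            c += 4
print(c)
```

21

j=2,i=3: not 2>3, c = 0+4 = 4
j=3,i=3: not 3>3, c = 4+4 = 8
j=3,i=4: not 3>4, c = 8+4 = 12
j=4,i=3: 4>3, c = 12+1 = 13
j=4,i=4: not 4>4, c = 13+4 = 17
j=4,i=5: not 4>5, c = 17+4 = 21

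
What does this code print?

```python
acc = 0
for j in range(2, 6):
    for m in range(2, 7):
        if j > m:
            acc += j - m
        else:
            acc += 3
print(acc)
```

52

j=2,m=2: not 2>2, acc = 0+3 = 3
j=2,m=3: not 2>3, acc = 3+3 = 6
j=2,m=4: not 2>4, acc = 6+3 = 9
j=2,m=5: not 2>5, acc = 9+3 = 12
j=2,m=6: not 2>6, acc = 12+3 = 15
j=3,m=2: 3>2, acc = 15+1 = 16
j=3,m=3: not 3>3, acc = 16+3 = 19
j=3,m=4: not 3>4, acc = 19+3 = 22
j=3,m=5: not 3>5, acc = 22+3 = 25
j=3,m=6: not 3>6, acc = 25+3 = 28
j=4,m=2: 4>2, acc = 28+2 = 30
j=4,m=3: 4>3, acc = 30+1 = 31
j=4,m=4: not 4>4, acc = 31+3 = 34
j=4,m=5: not 4>5, acc = 34+3 = 37
j=4,m=6: not 4>6, acc = 37+3 = 40
j=5,m=2: 5>2, acc = 40+3 = 43
j=5,m=3: 5>3, acc = 43+2 = 45
j=5,m=4: 5>4, acc = 45+1 = 46
j=5,m=5: not 5>5, acc = 46+3 = 49
j=5,m=6: not 5>6, acc = 49+3 = 52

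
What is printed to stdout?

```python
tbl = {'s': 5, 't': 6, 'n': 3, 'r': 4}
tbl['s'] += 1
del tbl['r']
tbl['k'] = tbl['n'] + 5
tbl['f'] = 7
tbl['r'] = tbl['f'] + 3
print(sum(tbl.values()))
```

tbl['s'] = 5+1 = 6 → {'s': 6, 't': 6, 'n': 3, 'r': 4}
del 'r' → {'s': 6, 't': 6, 'n': 3}
tbl['k'] = tbl['n']+5 = 8 → {'s': 6, 't': 6, 'n': 3, 'k': 8}
tbl['f'] = 7 → {'s': 6, 't': 6, 'n': 3, 'k': 8, 'f': 7}
tbl['r'] = tbl['f']+3 = 10 → {'s': 6, 't': 6, 'n': 3, 'k': 8, 'f': 7, 'r': 10}
sum of values = 40

40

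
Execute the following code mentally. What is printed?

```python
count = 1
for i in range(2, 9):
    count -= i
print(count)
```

-34

i=2: count = 1-2 = -1
i=3: count = (-1)-3 = -4
i=4: count = (-4)-4 = -8
i=5: count = (-8)-5 = -13
i=6: count = (-13)-6 = -19
i=7: count = (-19)-7 = -26
i=8: count = (-26)-8 = -34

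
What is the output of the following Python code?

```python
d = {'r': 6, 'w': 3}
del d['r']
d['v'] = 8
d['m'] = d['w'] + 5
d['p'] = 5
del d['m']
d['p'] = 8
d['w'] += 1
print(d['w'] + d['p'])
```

del 'r' → {'w': 3}
d['v'] = 8 → {'w': 3, 'v': 8}
d['m'] = d['w']+5 = 8 → {'w': 3, 'v': 8, 'm': 8}
d['p'] = 5 → {'w': 3, 'v': 8, 'm': 8, 'p': 5}
del 'm' → {'w': 3, 'v': 8, 'p': 5}
d['p'] = 8 → {'w': 3, 'v': 8, 'p': 8}
d['w'] = 3+1 = 4 → {'w': 4, 'v': 8, 'p': 8}
d['w']+d['p'] = 4+8 = 12

12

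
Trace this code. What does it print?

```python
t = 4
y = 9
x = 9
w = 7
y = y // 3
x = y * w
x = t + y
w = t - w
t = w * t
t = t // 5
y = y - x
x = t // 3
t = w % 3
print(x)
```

-1

y = 9//3 = 3
x = 3*7 = 21
x = 4+3 = 7
w = 4-7 = -3
t = (-3)*4 = -12
t = (-12)//5 = -3
y = 3-7 = -4
x = (-3)//3 = -1
t = (-3)%3 = 0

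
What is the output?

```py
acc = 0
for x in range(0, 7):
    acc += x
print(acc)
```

21

x=0: acc = 0+0 = 0
x=1: acc = 0+1 = 1
x=2: acc = 1+2 = 3
x=3: acc = 3+3 = 6
x=4: acc = 6+4 = 10
x=5: acc = 10+5 = 15
x=6: acc = 15+6 = 21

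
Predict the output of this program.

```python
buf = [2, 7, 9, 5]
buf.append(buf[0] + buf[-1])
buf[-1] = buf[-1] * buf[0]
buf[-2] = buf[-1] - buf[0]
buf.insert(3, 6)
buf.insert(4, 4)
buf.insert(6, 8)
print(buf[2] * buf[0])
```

18

append buf[0]+buf[-1] = 2+5 = 7 → [2, 7, 9, 5, 7]
buf[-1] = buf[-1]*buf[0] = 7*2 = 14 → [2, 7, 9, 5, 14]
buf[-2] = buf[-1]-buf[0] = 14-2 = 12 → [2, 7, 9, 12, 14]
insert 6 at 3 → [2, 7, 9, 6, 12, 14]
insert 4 at 4 → [2, 7, 9, 6, 4, 12, 14]
insert 8 at 6 → [2, 7, 9, 6, 4, 12, 8, 14]
buf[2]*buf[0] = 9*2 = 18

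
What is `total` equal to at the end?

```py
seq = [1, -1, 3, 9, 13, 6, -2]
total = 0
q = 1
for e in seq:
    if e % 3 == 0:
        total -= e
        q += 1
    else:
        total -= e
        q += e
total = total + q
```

-14

e=1: not %3==0, total = 0-1 = -1; q=2
e=-1: not %3==0, total = (-1)-(-1) = 0; q=1
e=3: %3==0, total = 0-3 = -3; q=2
e=9: %3==0, total = (-3)-9 = -12; q=3
e=13: not %3==0, total = (-12)-13 = -25; q=16
e=6: %3==0, total = (-25)-6 = -31; q=17
e=-2: not %3==0, total = (-31)-(-2) = -29; q=15
total+q = (-29)+15 = -14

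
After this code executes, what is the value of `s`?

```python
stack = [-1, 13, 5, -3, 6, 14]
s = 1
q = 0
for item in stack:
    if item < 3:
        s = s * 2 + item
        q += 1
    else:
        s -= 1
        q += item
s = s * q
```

-280

item=-1: <3, s = 1*2+(-1) = 1; q=1
item=13: not <3, s = 1-1 = 0; q=14
item=5: not <3, s = 0-1 = -1; q=19
item=-3: <3, s = (-1)*2+(-3) = -5; q=20
item=6: not <3, s = (-5)-1 = -6; q=26
item=14: not <3, s = (-6)-1 = -7; q=40
s*q = (-7)*40 = -280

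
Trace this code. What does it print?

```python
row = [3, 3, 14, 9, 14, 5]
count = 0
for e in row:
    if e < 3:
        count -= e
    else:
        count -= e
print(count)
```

e=3: not <3, count = 0-3 = -3
e=3: not <3, count = (-3)-3 = -6
e=14: not <3, count = (-6)-14 = -20
e=9: not <3, count = (-20)-9 = -29
e=14: not <3, count = (-29)-14 = -43
e=5: not <3, count = (-43)-5 = -48

-48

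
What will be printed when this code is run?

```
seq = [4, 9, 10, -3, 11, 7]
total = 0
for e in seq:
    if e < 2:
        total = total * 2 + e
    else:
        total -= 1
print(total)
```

-11

e=4: not <2, total = 0-1 = -1
e=9: not <2, total = (-1)-1 = -2
e=10: not <2, total = (-2)-1 = -3
e=-3: <2, total = (-3)*2+(-3) = -9
e=11: not <2, total = (-9)-1 = -10
e=7: not <2, total = (-10)-1 = -11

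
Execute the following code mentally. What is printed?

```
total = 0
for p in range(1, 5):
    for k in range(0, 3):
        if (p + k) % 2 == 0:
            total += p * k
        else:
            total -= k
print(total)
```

p=1,k=0: odd sum, total = 0-0 = 0
p=1,k=1: even sum, total = 0+1 = 1
p=1,k=2: odd sum, total = 1-2 = -1
p=2,k=0: even sum, total = (-1)+0 = -1
p=2,k=1: odd sum, total = (-1)-1 = -2
p=2,k=2: even sum, total = (-2)+4 = 2
p=3,k=0: odd sum, total = 2-0 = 2
p=3,k=1: even sum, total = 2+3 = 5
p=3,k=2: odd sum, total = 5-2 = 3
p=4,k=0: even sum, total = 3+0 = 3
p=4,k=1: odd sum, total = 3-1 = 2
p=4,k=2: even sum, total = 2+8 = 10

10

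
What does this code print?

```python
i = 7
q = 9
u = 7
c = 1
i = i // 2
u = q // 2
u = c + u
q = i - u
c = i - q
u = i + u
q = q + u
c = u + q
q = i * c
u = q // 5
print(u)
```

i = 7//2 = 3
u = 9//2 = 4
u = 1+4 = 5
q = 3-5 = -2
c = 3-(-2) = 5
u = 3+5 = 8
q = (-2)+8 = 6
c = 8+6 = 14
q = 3*14 = 42
u = 42//5 = 8

8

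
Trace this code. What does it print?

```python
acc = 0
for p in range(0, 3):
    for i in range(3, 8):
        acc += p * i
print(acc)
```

p=0,i=3: acc = 0+0 = 0
p=0,i=4: acc = 0+0 = 0
p=0,i=5: acc = 0+0 = 0
p=0,i=6: acc = 0+0 = 0
p=0,i=7: acc = 0+0 = 0
p=1,i=3: acc = 0+3 = 3
p=1,i=4: acc = 3+4 = 7
p=1,i=5: acc = 7+5 = 12
p=1,i=6: acc = 12+6 = 18
p=1,i=7: acc = 18+7 = 25
p=2,i=3: acc = 25+6 = 31
p=2,i=4: acc = 31+8 = 39
p=2,i=5: acc = 39+10 = 49
p=2,i=6: acc = 49+12 = 61
p=2,i=7: acc = 61+14 = 75

75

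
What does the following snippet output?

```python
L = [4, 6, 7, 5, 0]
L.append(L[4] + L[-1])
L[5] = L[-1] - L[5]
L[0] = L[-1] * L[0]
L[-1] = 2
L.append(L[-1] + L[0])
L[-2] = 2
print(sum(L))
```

22

append L[4]+L[-1] = 0+0 = 0 → [4, 6, 7, 5, 0, 0]
L[5] = L[-1]-L[5] = 0-0 = 0 → [4, 6, 7, 5, 0, 0]
L[0] = L[-1]*L[0] = 0*4 = 0 → [0, 6, 7, 5, 0, 0]
L[-1] = 2 → [0, 6, 7, 5, 0, 2]
append L[-1]+L[0] = 2+0 = 2 → [0, 6, 7, 5, 0, 2, 2]
L[-2] = 2 → [0, 6, 7, 5, 0, 2, 2]
sum = 22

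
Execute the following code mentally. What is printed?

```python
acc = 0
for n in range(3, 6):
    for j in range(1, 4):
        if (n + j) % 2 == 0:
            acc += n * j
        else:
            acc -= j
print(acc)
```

32

n=3,j=1: even sum, acc = 0+3 = 3
n=3,j=2: odd sum, acc = 3-2 = 1
n=3,j=3: even sum, acc = 1+9 = 10
n=4,j=1: odd sum, acc = 10-1 = 9
n=4,j=2: even sum, acc = 9+8 = 17
n=4,j=3: odd sum, acc = 17-3 = 14
n=5,j=1: even sum, acc = 14+5 = 19
n=5,j=2: odd sum, acc = 19-2 = 17
n=5,j=3: even sum, acc = 17+15 = 32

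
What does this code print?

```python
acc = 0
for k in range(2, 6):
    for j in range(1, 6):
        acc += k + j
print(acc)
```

130

k=2,j=1: acc = 0+3 = 3
k=2,j=2: acc = 3+4 = 7
k=2,j=3: acc = 7+5 = 12
k=2,j=4: acc = 12+6 = 18
k=2,j=5: acc = 18+7 = 25
k=3,j=1: acc = 25+4 = 29
k=3,j=2: acc = 29+5 = 34
k=3,j=3: acc = 34+6 = 40
k=3,j=4: acc = 40+7 = 47
k=3,j=5: acc = 47+8 = 55
k=4,j=1: acc = 55+5 = 60
k=4,j=2: acc = 60+6 = 66
k=4,j=3: acc = 66+7 = 73
k=4,j=4: acc = 73+8 = 81
k=4,j=5: acc = 81+9 = 90
k=5,j=1: acc = 90+6 = 96
k=5,j=2: acc = 96+7 = 103
k=5,j=3: acc = 103+8 = 111
k=5,j=4: acc = 111+9 = 120
k=5,j=5: acc = 120+10 = 130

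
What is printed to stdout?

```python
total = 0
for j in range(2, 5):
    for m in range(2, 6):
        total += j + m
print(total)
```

78

j=2,m=2: total = 0+4 = 4
j=2,m=3: total = 4+5 = 9
j=2,m=4: total = 9+6 = 15
j=2,m=5: total = 15+7 = 22
j=3,m=2: total = 22+5 = 27
j=3,m=3: total = 27+6 = 33
j=3,m=4: total = 33+7 = 40
j=3,m=5: total = 40+8 = 48
j=4,m=2: total = 48+6 = 54
j=4,m=3: total = 54+7 = 61
j=4,m=4: total = 61+8 = 69
j=4,m=5: total = 69+9 = 78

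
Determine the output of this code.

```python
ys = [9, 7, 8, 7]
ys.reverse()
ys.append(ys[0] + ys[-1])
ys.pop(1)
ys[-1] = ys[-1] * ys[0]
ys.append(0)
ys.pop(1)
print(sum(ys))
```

reverse → [7, 8, 7, 9]
append ys[0]+ys[-1] = 7+9 = 16 → [7, 8, 7, 9, 16]
pop(1) removes 8 → [7, 7, 9, 16]
ys[-1] = ys[-1]*ys[0] = 16*7 = 112 → [7, 7, 9, 112]
append 0 → [7, 7, 9, 112, 0]
pop(1) removes 7 → [7, 9, 112, 0]
sum = 128

128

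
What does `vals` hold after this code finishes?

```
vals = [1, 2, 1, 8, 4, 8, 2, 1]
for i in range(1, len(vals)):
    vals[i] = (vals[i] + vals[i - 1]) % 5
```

i=1: vals[1] = (2+1)%5 = 3 → [1, 3, 1, 8, 4, 8, 2, 1]
i=2: vals[2] = (1+3)%5 = 4 → [1, 3, 4, 8, 4, 8, 2, 1]
i=3: vals[3] = (8+4)%5 = 2 → [1, 3, 4, 2, 4, 8, 2, 1]
i=4: vals[4] = (4+2)%5 = 1 → [1, 3, 4, 2, 1, 8, 2, 1]
i=5: vals[5] = (8+1)%5 = 4 → [1, 3, 4, 2, 1, 4, 2, 1]
i=6: vals[6] = (2+4)%5 = 1 → [1, 3, 4, 2, 1, 4, 1, 1]
i=7: vals[7] = (1+1)%5 = 2 → [1, 3, 4, 2, 1, 4, 1, 2]

[1, 3, 4, 2, 1, 4, 1, 2]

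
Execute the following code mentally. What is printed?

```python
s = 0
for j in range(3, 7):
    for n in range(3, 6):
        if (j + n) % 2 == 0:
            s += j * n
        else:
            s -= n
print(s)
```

80

j=3,n=3: even sum, s = 0+9 = 9
j=3,n=4: odd sum, s = 9-4 = 5
j=3,n=5: even sum, s = 5+15 = 20
j=4,n=3: odd sum, s = 20-3 = 17
j=4,n=4: even sum, s = 17+16 = 33
j=4,n=5: odd sum, s = 33-5 = 28
j=5,n=3: even sum, s = 28+15 = 43
j=5,n=4: odd sum, s = 43-4 = 39
j=5,n=5: even sum, s = 39+25 = 64
j=6,n=3: odd sum, s = 64-3 = 61
j=6,n=4: even sum, s = 61+24 = 85
j=6,n=5: odd sum, s = 85-5 = 80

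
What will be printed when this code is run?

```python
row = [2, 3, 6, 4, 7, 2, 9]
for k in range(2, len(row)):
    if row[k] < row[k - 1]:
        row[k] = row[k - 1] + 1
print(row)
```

k=2: 6>=3, unchanged → [2, 3, 6, 4, 7, 2, 9]
k=3: 4<6, row[3] = 6+1 = 7 → [2, 3, 6, 7, 7, 2, 9]
k=4: 7>=7, unchanged → [2, 3, 6, 7, 7, 2, 9]
k=5: 2<7, row[5] = 7+1 = 8 → [2, 3, 6, 7, 7, 8, 9]
k=6: 9>=8, unchanged → [2, 3, 6, 7, 7, 8, 9]

[2, 3, 6, 7, 7, 8, 9]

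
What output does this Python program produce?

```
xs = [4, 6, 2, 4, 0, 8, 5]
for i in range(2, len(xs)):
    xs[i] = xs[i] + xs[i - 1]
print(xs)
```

[4, 6, 8, 12, 12, 20, 25]

i=2: xs[2] = 2+6 = 8 → [4, 6, 8, 4, 0, 8, 5]
i=3: xs[3] = 4+8 = 12 → [4, 6, 8, 12, 0, 8, 5]
i=4: xs[4] = 0+12 = 12 → [4, 6, 8, 12, 12, 8, 5]
i=5: xs[5] = 8+12 = 20 → [4, 6, 8, 12, 12, 20, 5]
i=6: xs[6] = 5+20 = 25 → [4, 6, 8, 12, 12, 20, 25]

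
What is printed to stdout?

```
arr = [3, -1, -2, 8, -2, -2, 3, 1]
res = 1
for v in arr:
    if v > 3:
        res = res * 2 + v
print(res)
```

v=3: not >3
v=-1: not >3
v=-2: not >3
v=8: >3, res = 1*2+8 = 10
v=-2: not >3
v=-2: not >3
v=3: not >3
v=1: not >3

10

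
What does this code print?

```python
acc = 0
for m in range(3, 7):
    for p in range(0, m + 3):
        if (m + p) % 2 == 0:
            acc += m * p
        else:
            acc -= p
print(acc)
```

m=3,p=0: odd sum, acc = 0-0 = 0
m=3,p=1: even sum, acc = 0+3 = 3
m=3,p=2: odd sum, acc = 3-2 = 1
m=3,p=3: even sum, acc = 1+9 = 10
m=3,p=4: odd sum, acc = 10-4 = 6
m=3,p=5: even sum, acc = 6+15 = 21
m=4,p=0: even sum, acc = 21+0 = 21
m=4,p=1: odd sum, acc = 21-1 = 20
m=4,p=2: even sum, acc = 20+8 = 28
m=4,p=3: odd sum, acc = 28-3 = 25
m=4,p=4: even sum, acc = 25+16 = 41
m=4,p=5: odd sum, acc = 41-5 = 36
m=4,p=6: even sum, acc = 36+24 = 60
m=5,p=0: odd sum, acc = 60-0 = 60
m=5,p=1: even sum, acc = 60+5 = 65
m=5,p=2: odd sum, acc = 65-2 = 63
m=5,p=3: even sum, acc = 63+15 = 78
m=5,p=4: odd sum, acc = 78-4 = 74
m=5,p=5: even sum, acc = 74+25 = 99
m=5,p=6: odd sum, acc = 99-6 = 93
m=5,p=7: even sum, acc = 93+35 = 128
m=6,p=0: even sum, acc = 128+0 = 128
m=6,p=1: odd sum, acc = 128-1 = 127
m=6,p=2: even sum, acc = 127+12 = 139
m=6,p=3: odd sum, acc = 139-3 = 136
m=6,p=4: even sum, acc = 136+24 = 160
m=6,p=5: odd sum, acc = 160-5 = 155
m=6,p=6: even sum, acc = 155+36 = 191
m=6,p=7: odd sum, acc = 191-7 = 184
m=6,p=8: even sum, acc = 184+48 = 232

232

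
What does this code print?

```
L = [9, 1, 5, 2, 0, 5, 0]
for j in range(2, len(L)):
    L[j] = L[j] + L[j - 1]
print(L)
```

[9, 1, 6, 8, 8, 13, 13]

j=2: L[2] = 5+1 = 6 → [9, 1, 6, 2, 0, 5, 0]
j=3: L[3] = 2+6 = 8 → [9, 1, 6, 8, 0, 5, 0]
j=4: L[4] = 0+8 = 8 → [9, 1, 6, 8, 8, 5, 0]
j=5: L[5] = 5+8 = 13 → [9, 1, 6, 8, 8, 13, 0]
j=6: L[6] = 0+13 = 13 → [9, 1, 6, 8, 8, 13, 13]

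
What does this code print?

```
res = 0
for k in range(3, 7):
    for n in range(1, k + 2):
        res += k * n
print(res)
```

363

k=3,n=1: res = 0+3 = 3
k=3,n=2: res = 3+6 = 9
k=3,n=3: res = 9+9 = 18
k=3,n=4: res = 18+12 = 30
k=4,n=1: res = 30+4 = 34
k=4,n=2: res = 34+8 = 42
k=4,n=3: res = 42+12 = 54
k=4,n=4: res = 54+16 = 70
k=4,n=5: res = 70+20 = 90
k=5,n=1: res = 90+5 = 95
k=5,n=2: res = 95+10 = 105
k=5,n=3: res = 105+15 = 120
k=5,n=4: res = 120+20 = 140
k=5,n=5: res = 140+25 = 165
k=5,n=6: res = 165+30 = 195
k=6,n=1: res = 195+6 = 201
k=6,n=2: res = 201+12 = 213
k=6,n=3: res = 213+18 = 231
k=6,n=4: res = 231+24 = 255
k=6,n=5: res = 255+30 = 285
k=6,n=6: res = 285+36 = 321
k=6,n=7: res = 321+42 = 363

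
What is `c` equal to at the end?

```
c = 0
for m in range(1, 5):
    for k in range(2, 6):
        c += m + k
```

m=1,k=2: c = 0+3 = 3
m=1,k=3: c = 3+4 = 7
m=1,k=4: c = 7+5 = 12
m=1,k=5: c = 12+6 = 18
m=2,k=2: c = 18+4 = 22
m=2,k=3: c = 22+5 = 27
m=2,k=4: c = 27+6 = 33
m=2,k=5: c = 33+7 = 40
m=3,k=2: c = 40+5 = 45
m=3,k=3: c = 45+6 = 51
m=3,k=4: c = 51+7 = 58
m=3,k=5: c = 58+8 = 66
m=4,k=2: c = 66+6 = 72
m=4,k=3: c = 72+7 = 79
m=4,k=4: c = 79+8 = 87
m=4,k=5: c = 87+9 = 96

96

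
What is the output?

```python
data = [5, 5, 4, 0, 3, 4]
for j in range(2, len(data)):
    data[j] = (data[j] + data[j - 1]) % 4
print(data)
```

j=2: data[2] = (4+5)%4 = 1 → [5, 5, 1, 0, 3, 4]
j=3: data[3] = (0+1)%4 = 1 → [5, 5, 1, 1, 3, 4]
j=4: data[4] = (3+1)%4 = 0 → [5, 5, 1, 1, 0, 4]
j=5: data[5] = (4+0)%4 = 0 → [5, 5, 1, 1, 0, 0]

[5, 5, 1, 1, 0, 0]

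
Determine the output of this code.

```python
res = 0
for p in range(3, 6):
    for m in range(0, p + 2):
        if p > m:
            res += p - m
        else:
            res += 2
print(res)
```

p=3,m=0: 3>0, res = 0+3 = 3
p=3,m=1: 3>1, res = 3+2 = 5
p=3,m=2: 3>2, res = 5+1 = 6
p=3,m=3: not 3>3, res = 6+2 = 8
p=3,m=4: not 3>4, res = 8+2 = 10
p=4,m=0: 4>0, res = 10+4 = 14
p=4,m=1: 4>1, res = 14+3 = 17
p=4,m=2: 4>2, res = 17+2 = 19
p=4,m=3: 4>3, res = 19+1 = 20
p=4,m=4: not 4>4, res = 20+2 = 22
p=4,m=5: not 4>5, res = 22+2 = 24
p=5,m=0: 5>0, res = 24+5 = 29
p=5,m=1: 5>1, res = 29+4 = 33
p=5,m=2: 5>2, res = 33+3 = 36
p=5,m=3: 5>3, res = 36+2 = 38
p=5,m=4: 5>4, res = 38+1 = 39
p=5,m=5: not 5>5, res = 39+2 = 41
p=5,m=6: not 5>6, res = 41+2 = 43

43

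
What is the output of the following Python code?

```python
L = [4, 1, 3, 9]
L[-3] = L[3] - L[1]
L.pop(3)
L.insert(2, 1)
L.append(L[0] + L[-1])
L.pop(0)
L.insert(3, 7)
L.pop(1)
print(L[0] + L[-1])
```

15

L[-3] = L[3]-L[1] = 9-1 = 8 → [4, 8, 3, 9]
pop(3) removes 9 → [4, 8, 3]
insert 1 at 2 → [4, 8, 1, 3]
append L[0]+L[-1] = 4+3 = 7 → [4, 8, 1, 3, 7]
pop(0) removes 4 → [8, 1, 3, 7]
insert 7 at 3 → [8, 1, 3, 7, 7]
pop(1) removes 1 → [8, 3, 7, 7]
L[0]+L[-1] = 8+7 = 15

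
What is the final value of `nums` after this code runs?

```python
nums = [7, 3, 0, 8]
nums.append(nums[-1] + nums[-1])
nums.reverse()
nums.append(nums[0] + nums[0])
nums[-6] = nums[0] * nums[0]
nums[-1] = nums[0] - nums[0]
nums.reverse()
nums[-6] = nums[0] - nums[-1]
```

append nums[-1]+nums[-1] = 8+8 = 16 → [7, 3, 0, 8, 16]
reverse → [16, 8, 0, 3, 7]
append nums[0]+nums[0] = 16+16 = 32 → [16, 8, 0, 3, 7, 32]
nums[-6] = nums[0]*nums[0] = 16*16 = 256 → [256, 8, 0, 3, 7, 32]
nums[-1] = nums[0]-nums[0] = 256-256 = 0 → [256, 8, 0, 3, 7, 0]
reverse → [0, 7, 3, 0, 8, 256]
nums[-6] = nums[0]-nums[-1] = 0-256 = -256 → [-256, 7, 3, 0, 8, 256]

[-256, 7, 3, 0, 8, 256]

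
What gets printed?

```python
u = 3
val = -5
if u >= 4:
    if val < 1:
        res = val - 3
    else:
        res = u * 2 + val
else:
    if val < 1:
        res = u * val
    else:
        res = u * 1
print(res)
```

-15

u=3, val=-5
u >= 4 is False; val < 1 is True
→ res = u * val = -15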